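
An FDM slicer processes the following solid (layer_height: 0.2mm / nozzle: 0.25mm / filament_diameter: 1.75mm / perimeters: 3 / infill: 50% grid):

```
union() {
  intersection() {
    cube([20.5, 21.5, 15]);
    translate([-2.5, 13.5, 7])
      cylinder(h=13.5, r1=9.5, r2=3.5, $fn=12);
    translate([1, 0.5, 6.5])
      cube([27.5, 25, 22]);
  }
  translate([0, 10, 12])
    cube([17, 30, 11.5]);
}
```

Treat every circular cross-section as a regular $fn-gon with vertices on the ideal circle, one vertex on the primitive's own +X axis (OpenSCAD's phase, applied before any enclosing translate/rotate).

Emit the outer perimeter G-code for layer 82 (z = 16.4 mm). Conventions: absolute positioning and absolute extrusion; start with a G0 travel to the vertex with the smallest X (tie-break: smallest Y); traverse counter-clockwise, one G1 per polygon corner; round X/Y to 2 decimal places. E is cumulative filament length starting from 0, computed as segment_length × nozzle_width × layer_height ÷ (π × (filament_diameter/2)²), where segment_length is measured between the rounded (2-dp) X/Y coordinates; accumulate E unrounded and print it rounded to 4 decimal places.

At z = 16.4 mm: the cube is absent (z outside [0, 15]); the cone at (-2.5, 13.5): at t=0.696 of its height the radius interpolates to r₁+(r₂−r₁)t = 5.322, giving a regular 12-gon of that circumradius; the cube at (1, 0.5) is present — its section is the full 27.5×25 rectangle; Keeping only the common overlap: at least one operand is absent at this height, so nothing remains; the 17×30 cube at (0, 10) contributes its full rectangle; Combining (union): only the 17×30 cube at (0, 10) is present, so the union is just that shape — 1 connected region. The outline is a single polygon with 4 vertices. Extrusion per mm of travel: 0.25 × 0.2 / (π × 0.875²) = 0.020788. Accumulating E over each segment gives final E = 1.9540.

G0 X0.00 Y10.00 Z16.40
G1 X17.00 Y10.00 E0.3534
G1 X17.00 Y40.00 E0.9770
G1 X0.00 Y40.00 E1.3304
G1 X0.00 Y10.00 E1.9540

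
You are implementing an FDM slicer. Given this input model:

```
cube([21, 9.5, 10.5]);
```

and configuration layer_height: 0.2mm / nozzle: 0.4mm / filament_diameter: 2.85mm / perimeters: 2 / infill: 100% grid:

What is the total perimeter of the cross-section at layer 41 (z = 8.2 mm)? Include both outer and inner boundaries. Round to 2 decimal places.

At z = 8.2 mm: the cube (footprint 21×9.5) is included at this height (perimeter 61.00 mm). Overall, the cross-section is a single solid region. Total boundary length (outer) = 61.00 mm.

61.00 mm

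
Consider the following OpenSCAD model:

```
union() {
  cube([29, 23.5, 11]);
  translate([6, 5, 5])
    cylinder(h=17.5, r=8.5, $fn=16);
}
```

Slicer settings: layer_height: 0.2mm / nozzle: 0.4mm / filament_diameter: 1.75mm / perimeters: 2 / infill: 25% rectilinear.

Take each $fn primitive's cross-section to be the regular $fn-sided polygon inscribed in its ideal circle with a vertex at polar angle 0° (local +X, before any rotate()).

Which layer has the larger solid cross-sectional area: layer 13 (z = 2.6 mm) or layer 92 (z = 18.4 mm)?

layer 13 (z = 2.6 mm)

Layer 13 (z = 2.6): the 29×23.5 cube contributes its full rectangle (area 681.50 mm²); the cylinder at (6, 5) is not intersected at this z (z outside [5, 22.5]); Taking the union: only the 29×23.5 cube is present, so the union is just that shape — area = 681.50 mm². So its area = 681.50 mm². Layer 92 (z = 18.4): the cube does not reach this height (z outside [0, 11]); the r=8.5 cylinder at (6, 5) contributes a regular 16-gon of circumradius 8.5 (area = (16/2)·8.500²·sin(360°/16) = 221.19 mm²); Taking the union: only the r=8.5 cylinder at (6, 5) is present, so the union is just that shape — area = 221.19 mm². So its area = 221.19 mm². Layer 13 is larger (681.50 vs 221.19 mm²).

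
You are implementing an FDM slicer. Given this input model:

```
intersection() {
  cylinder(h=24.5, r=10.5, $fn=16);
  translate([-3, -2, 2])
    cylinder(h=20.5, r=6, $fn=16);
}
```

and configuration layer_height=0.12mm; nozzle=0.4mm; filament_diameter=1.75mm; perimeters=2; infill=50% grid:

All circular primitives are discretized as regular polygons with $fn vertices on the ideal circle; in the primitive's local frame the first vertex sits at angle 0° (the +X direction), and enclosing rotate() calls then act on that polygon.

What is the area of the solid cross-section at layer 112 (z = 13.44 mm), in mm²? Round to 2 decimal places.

110.21 mm²

At z = 13.44 mm: the r=10.5 cylinder contributes a regular 16-gon of circumradius 10.5 (area = (16/2)·10.500²·sin(360°/16) = 337.53 mm²); the r=6 cylinder at (-3, -2) gives a regular 16-gon of circumradius 6 (constant along its height) (area = (16/2)·6.000²·sin(360°/16) = 110.21 mm²); Taking the intersection: the r=6 cylinder at (-3, -2) lies inside the r=10.5 cylinder, so the common part is the r=6 cylinder at (-3, -2) itself — area = 110.21 mm². Overall, the cross-section is a single solid region. Net area = 110.21 mm².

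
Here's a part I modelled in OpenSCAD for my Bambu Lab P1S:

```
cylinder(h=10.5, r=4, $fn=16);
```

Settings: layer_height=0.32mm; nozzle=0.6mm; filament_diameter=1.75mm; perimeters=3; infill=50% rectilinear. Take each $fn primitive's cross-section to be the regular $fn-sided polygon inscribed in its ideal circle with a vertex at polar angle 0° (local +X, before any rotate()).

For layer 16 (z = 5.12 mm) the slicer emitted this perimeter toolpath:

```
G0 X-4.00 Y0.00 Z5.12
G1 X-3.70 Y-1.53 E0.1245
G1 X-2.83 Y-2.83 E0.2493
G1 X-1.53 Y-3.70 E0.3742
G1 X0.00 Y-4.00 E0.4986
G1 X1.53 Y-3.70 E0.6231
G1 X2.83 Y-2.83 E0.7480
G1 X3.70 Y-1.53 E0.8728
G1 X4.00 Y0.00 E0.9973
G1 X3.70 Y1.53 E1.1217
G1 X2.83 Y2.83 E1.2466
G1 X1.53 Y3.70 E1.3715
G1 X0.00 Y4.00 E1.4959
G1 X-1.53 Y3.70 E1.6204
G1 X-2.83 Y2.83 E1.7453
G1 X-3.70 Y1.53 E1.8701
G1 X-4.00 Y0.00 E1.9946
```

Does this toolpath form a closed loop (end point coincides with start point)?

yes

Start point (G0): (-4.00, 0.00). End point (last G1): the path returns to the start — closed.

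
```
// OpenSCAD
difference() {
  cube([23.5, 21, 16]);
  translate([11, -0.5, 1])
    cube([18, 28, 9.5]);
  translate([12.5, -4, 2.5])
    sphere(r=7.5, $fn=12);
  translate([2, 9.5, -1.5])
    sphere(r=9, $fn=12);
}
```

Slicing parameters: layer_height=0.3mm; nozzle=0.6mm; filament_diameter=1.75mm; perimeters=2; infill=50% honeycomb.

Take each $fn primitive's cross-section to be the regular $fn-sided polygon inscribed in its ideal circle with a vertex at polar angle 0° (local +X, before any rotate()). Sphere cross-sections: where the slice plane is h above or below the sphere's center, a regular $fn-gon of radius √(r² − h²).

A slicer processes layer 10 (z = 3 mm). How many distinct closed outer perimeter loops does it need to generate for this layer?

1

At z = 3 mm: the cube (footprint 23.5×21) is included at this height; the cube at (11, -0.5) is present — its section is the full 18×28 rectangle; the sphere at (12.5, -4): section is a regular 12-gon, circumradius = √(r²−h²) = √(7.5²−0.5²) = 7.483; the r=9 sphere at (2, 9.5) slices to a regular 12-gon of circumradius 7.794 (√(r²−h²) with h=4.5 from center); Subtracting the remaining from the first: starting from the 23.5×21 cube, the 18×28 cube at (11, -0.5) partially overlaps it — only the 262.50 mm² overlap (of its 504.00 mm²) is removed, clipping the outline; the r=7.5 sphere at (12.5, -4) partially overlaps it — only the 9.31 mm² overlap (of its 168.00 mm²) is removed, clipping the outline; the r=9 sphere at (2, 9.5) partially overlaps it — only the 121.23 mm² overlap (of its 182.25 mm²) is removed, clipping the outline — 1 connected region. The result has 1 disconnected region.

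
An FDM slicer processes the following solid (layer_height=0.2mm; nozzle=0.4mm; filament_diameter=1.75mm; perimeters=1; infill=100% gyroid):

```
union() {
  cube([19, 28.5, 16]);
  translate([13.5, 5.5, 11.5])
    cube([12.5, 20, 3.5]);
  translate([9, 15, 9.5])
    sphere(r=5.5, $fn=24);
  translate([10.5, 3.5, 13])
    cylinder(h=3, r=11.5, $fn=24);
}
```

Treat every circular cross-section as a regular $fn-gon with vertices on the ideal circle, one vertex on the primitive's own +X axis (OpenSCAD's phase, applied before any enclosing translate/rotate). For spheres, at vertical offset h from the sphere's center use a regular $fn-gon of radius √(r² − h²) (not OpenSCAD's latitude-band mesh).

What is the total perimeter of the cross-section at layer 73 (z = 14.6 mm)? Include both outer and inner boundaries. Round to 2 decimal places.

116.45 mm

At z = 14.6 mm: the cube is present — its section is the full 19×28.5 rectangle (perimeter 95.00 mm); the cube at (13.5, 5.5) is present — its section is the full 12.5×20 rectangle (perimeter 65.00 mm); the sphere at (9, 15): section is a regular 24-gon, circumradius = √(r²−h²) = √(5.5²−5.1²) = 2.059 (perimeter = 2·24·2.059·sin(180°/24) = 12.90 mm); the cylinder at (10.5, 3.5): section is a regular 24-gon, circumradius r=11.5 (perimeter = 2·24·11.500·sin(180°/24) = 72.05 mm); Taking the union: the regions partially overlap (shared area 386.47 mm²), so the edge portions inside another operand are dropped and the merged outline is re-measured after clipping — boundary = 116.45 mm. Overall, the cross-section is a single solid region. Total boundary length (outer) = 116.45 mm.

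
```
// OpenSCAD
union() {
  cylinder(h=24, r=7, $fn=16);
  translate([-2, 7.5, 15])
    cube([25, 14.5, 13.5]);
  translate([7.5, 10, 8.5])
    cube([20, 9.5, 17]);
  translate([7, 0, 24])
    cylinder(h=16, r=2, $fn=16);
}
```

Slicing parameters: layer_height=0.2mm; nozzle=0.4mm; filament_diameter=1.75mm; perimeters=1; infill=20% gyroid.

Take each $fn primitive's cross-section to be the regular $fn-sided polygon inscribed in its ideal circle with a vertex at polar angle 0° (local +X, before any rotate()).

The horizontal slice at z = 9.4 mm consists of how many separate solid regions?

2

At z = 9.4 mm: the r=7 cylinder contributes a regular 16-gon of circumradius 7; the cube at (-2, 7.5) is not intersected at this z (z outside [15, 28.5]); the cube at (7.5, 10) (footprint 20×9.5) is included at this height; the cylinder at (7, 0) is not intersected at this z (z outside [24, 40]); Combining (union): the 2 present regions are separate (no shared area or edge), so areas and boundary lengths simply add and each stays a separate island — 2 connected regions. The result has 2 disconnected regions.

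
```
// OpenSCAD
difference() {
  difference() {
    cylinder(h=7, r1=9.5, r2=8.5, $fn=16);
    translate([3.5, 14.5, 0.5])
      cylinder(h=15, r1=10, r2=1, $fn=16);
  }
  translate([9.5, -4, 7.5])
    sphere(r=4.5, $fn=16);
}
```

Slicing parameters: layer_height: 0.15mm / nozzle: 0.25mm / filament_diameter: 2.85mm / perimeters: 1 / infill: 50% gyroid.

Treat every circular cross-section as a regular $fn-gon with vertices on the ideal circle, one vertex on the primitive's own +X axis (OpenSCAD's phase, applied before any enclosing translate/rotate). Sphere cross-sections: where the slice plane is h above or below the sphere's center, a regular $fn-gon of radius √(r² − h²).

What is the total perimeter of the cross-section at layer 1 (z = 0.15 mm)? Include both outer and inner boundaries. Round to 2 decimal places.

At z = 0.15 mm: the cone: at t=0.021 of its height the radius interpolates to r₁+(r₂−r₁)t = 9.479, giving a regular 16-gon of that circumradius (perimeter = 2·16·9.479·sin(180°/16) = 59.17 mm); the cone at (3.5, 14.5) does not reach this height (z outside [0.5, 15.5]); Taking the first minus the rest: none of the subtracted shapes is present at this height, so the cone is unchanged — boundary = 59.17 mm; the sphere at (9.5, -4) is absent (|z−center|=7.350 > r=4.5); Taking the first minus the rest: none of the subtracted shapes is present at this height, so that combined region is unchanged — boundary = 59.17 mm. Overall, the cross-section is a single solid region. Total boundary length (outer) = 59.17 mm.

59.17 mm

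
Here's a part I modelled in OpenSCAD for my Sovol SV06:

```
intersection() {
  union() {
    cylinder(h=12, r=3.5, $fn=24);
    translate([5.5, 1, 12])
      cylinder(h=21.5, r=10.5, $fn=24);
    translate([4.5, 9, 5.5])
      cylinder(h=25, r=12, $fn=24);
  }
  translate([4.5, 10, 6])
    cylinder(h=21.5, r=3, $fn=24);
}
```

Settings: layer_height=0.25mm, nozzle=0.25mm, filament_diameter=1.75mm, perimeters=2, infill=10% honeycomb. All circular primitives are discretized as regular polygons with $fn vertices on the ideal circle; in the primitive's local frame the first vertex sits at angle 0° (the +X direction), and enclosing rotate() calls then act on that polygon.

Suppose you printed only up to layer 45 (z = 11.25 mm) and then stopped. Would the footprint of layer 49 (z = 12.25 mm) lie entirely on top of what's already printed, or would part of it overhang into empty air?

Compare the two slices. At z = 11.25: the r=3.5 cylinder contributes a regular 24-gon of circumradius 3.5 (area = (24/2)·3.500²·sin(360°/24) = 38.05 mm²); the cylinder at (5.5, 1) does not reach this height (z outside [12, 33.5]); the r=12 cylinder at (4.5, 9) gives a regular 24-gon of circumradius 12 (constant along its height) (area = (24/2)·12.000²·sin(360°/24) = 447.24 mm²); Combining (union): the regions partially overlap — summed areas 485.29 mm² minus the doubly-counted overlap 30.57 mm² gives 454.71 mm² — area = 454.71 mm²; the r=3 cylinder at (4.5, 10) gives a regular 24-gon of circumradius 3 (constant along its height) (area = (24/2)·3.000²·sin(360°/24) = 27.95 mm²); After intersecting: the r=3 cylinder at (4.5, 10) lies inside the result so far, so the common part is the r=3 cylinder at (4.5, 10) itself — area = 27.95 mm². At z = 12.25: the cylinder is not intersected at this z (z outside [0, 12]); the r=10.5 cylinder at (5.5, 1) gives a regular 24-gon of circumradius 10.5 (constant along its height) (area = (24/2)·10.500²·sin(360°/24) = 342.42 mm²); the r=12 cylinder at (4.5, 9) gives a regular 24-gon of circumradius 12 (constant along its height) (area = (24/2)·12.000²·sin(360°/24) = 447.24 mm²); Taking the union: the regions partially overlap — summed areas 789.66 mm² minus the doubly-counted overlap 215.13 mm² gives 574.53 mm² — area = 574.53 mm²; the r=3 cylinder at (4.5, 10) contributes a regular 24-gon of circumradius 3 (area = (24/2)·3.000²·sin(360°/24) = 27.95 mm²); After intersecting: the r=3 cylinder at (4.5, 10) lies inside that combined region, so the common part is the r=3 cylinder at (4.5, 10) itself — area = 27.95 mm². Checking containment: the cross-section at z = 12.25 is a subset of the cross-section at z = 11.25.

entirely on top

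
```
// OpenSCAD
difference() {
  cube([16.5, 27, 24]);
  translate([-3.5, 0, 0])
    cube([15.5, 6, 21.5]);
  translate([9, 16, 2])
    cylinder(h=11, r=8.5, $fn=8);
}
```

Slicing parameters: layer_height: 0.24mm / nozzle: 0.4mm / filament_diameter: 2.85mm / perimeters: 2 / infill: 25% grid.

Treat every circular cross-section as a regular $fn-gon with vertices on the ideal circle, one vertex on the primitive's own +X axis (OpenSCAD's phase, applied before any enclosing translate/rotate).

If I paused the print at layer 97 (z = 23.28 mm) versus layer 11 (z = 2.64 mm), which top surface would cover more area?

layer 97 (z = 23.28 mm)

Layer 97 (z = 23.28): the cube is present — its section is the full 16.5×27 rectangle (area 445.50 mm²); the cube at (-3.5, 0) is absent (z outside [0, 21.5]); the cylinder at (9, 16) is not intersected at this z (z outside [2, 13]); Taking the first minus the rest: none of the subtracted shapes is present at this height, so the 16.5×27 cube is unchanged — area = 445.50 mm². So its area = 445.50 mm². Layer 11 (z = 2.64): the 16.5×27 cube contributes its full rectangle (area 445.50 mm²); the cube at (-3.5, 0) (footprint 15.5×6) is included at this height (area 93.00 mm²); the r=8.5 cylinder at (9, 16) contributes a regular 8-gon of circumradius 8.5 (area = (8/2)·8.500²·sin(360°/8) = 204.35 mm²); Taking the first minus the rest: starting from the 16.5×27 cube (445.50 mm²), the 15.5×6 cube at (-3.5, 0) partially overlaps it — only the 72.00 mm² overlap (of its 93.00 mm²) is removed, clipping the outline; the r=8.5 cylinder at (9, 16) partially overlaps it — only the 201.94 mm² overlap (of its 204.35 mm²) is removed, clipping the outline — area = 171.56 mm². So its area = 171.56 mm². Layer 97 is larger (445.50 vs 171.56 mm²).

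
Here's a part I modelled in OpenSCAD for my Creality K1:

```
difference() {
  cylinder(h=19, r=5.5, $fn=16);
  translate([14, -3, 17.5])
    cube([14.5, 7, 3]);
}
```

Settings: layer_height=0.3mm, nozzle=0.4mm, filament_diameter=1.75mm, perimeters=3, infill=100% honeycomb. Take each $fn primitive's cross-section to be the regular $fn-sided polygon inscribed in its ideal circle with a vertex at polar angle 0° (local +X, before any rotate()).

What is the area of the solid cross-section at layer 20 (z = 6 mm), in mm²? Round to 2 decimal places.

92.61 mm²

At z = 6 mm: the cylinder: section is a regular 16-gon, circumradius r=5.5 (area = (16/2)·5.500²·sin(360°/16) = 92.61 mm²); the cube at (14, -3) does not reach this height (z outside [17.5, 20.5]); Subtracting the remaining from the first: none of the subtracted shapes is present at this height, so the r=5.5 cylinder is unchanged — area = 92.61 mm². Overall, the cross-section is a single solid region. Net area = 92.61 mm².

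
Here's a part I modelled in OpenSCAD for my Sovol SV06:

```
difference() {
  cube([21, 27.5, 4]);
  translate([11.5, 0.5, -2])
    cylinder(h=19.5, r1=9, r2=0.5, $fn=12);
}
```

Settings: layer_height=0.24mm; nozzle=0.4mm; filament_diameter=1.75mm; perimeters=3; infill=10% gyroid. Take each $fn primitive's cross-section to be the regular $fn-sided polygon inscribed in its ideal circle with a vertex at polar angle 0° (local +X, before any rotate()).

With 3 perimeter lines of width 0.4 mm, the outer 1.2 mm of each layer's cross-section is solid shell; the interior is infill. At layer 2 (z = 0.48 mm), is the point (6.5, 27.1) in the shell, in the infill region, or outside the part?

shell

At z = 0.48 mm: the 21×27.5 cube contributes its full rectangle; the cone at (11.5, 0.5) (r1=9→r2=0.5) has section circumradius 7.919 here — a regular 12-gon; Subtracting the remaining from the first: starting from the 21×27.5 cube, the cone at (11.5, 0.5) partially overlaps it — only the 101.92 mm² overlap (of its 188.13 mm²) is removed, clipping the outline — 1 connected region. Overall, the cross-section is a single solid region. The nearest boundary edge runs (0.00, 27.50)→(21.00, 27.50); distance from the point to it = 0.40 mm. The point is inside the cross-section, 0.40 mm from the nearest boundary — within the 1.2 mm shell band (3 × 0.4).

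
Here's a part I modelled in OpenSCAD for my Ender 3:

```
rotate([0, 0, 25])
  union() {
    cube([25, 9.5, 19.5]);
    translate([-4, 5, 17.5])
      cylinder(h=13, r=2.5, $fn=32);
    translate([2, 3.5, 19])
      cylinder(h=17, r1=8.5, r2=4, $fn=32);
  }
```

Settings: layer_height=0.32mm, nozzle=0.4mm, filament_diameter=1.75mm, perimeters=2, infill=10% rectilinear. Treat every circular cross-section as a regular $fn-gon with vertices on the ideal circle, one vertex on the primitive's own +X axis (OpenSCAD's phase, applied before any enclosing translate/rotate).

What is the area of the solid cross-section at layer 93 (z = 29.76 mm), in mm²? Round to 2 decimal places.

At z = 29.76 mm: the cube is absent (z outside [0, 19.5]); the cylinder at (-4, 5): section is a regular 32-gon, circumradius r=2.5 (area = (32/2)·2.500²·sin(360°/32) = 19.51 mm²); the cone at (2, 3.5) contributes a regular 32-gon of circumradius 5.652 (interpolated between r1=8.5 and r2=4 at t=0.633) (area = (32/2)·5.652²·sin(360°/32) = 99.71 mm²); Combining (union): the regions partially overlap — summed areas 119.22 mm² minus the doubly-counted overlap 6.24 mm² gives 112.98 mm² — area = 112.98 mm²; (whole slice rotated 25° about Z — lengths, areas and connectivity unchanged). Overall, the cross-section is a single solid region. Net area = 112.98 mm².

112.98 mm²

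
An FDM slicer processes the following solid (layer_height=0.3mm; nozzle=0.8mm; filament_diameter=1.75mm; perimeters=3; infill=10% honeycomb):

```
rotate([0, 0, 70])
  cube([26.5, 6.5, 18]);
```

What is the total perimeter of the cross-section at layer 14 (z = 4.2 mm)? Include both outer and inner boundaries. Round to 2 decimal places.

At z = 4.2 mm: the cube (footprint 26.5×6.5) is included at this height (perimeter 66.00 mm); (rotated 70° about Z; rotation is an isometry so areas/perimeters/island counts are preserved). Overall, the cross-section is a single solid region. Total boundary length (outer) = 66.00 mm.

66.00 mm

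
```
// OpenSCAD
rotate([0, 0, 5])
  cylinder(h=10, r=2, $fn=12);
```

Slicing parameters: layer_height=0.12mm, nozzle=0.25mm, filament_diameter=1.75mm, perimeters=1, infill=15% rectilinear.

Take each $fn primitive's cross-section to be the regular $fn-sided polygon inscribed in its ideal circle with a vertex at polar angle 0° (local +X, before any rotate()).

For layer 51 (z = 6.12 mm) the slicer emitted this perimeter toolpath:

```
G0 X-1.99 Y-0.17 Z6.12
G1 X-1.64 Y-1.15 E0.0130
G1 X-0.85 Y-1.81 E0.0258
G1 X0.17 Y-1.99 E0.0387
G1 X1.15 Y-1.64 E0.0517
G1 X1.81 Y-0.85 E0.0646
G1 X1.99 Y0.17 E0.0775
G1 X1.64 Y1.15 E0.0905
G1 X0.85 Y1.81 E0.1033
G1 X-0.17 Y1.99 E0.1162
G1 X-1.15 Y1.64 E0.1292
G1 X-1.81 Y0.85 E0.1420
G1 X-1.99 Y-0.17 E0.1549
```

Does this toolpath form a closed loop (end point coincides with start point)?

Start point (G0): (-1.99, -0.17). End point (last G1): the path returns to the start — closed.

yes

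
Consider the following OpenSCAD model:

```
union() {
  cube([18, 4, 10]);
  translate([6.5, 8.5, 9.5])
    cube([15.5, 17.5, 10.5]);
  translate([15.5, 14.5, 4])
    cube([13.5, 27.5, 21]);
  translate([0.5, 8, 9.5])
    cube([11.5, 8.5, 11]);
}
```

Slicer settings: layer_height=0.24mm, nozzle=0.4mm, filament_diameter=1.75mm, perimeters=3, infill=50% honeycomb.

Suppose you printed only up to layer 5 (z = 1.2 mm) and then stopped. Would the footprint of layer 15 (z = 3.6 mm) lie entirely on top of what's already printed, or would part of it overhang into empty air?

entirely on top

Compare the two slices. At z = 1.2: the 18×4 cube contributes its full rectangle (area 72.00 mm²); the cube at (6.5, 8.5) does not reach this height (z outside [9.5, 20]); the cube at (15.5, 14.5) is absent (z outside [4, 25]); the cube at (0.5, 8) is absent (z outside [9.5, 20.5]); Taking the union: only the 18×4 cube is present, so the union is just that shape — area = 72.00 mm². At z = 3.6: the cube is present — its section is the full 18×4 rectangle (area 72.00 mm²); the cube at (6.5, 8.5) is not intersected at this z (z outside [9.5, 20]); the cube at (15.5, 14.5) is absent (z outside [4, 25]); the cube at (0.5, 8) does not reach this height (z outside [9.5, 20.5]); Merging all regions: only the 18×4 cube is present, so the union is just that shape — area = 72.00 mm². Checking containment: the cross-section at z = 3.6 is a subset of the cross-section at z = 1.2.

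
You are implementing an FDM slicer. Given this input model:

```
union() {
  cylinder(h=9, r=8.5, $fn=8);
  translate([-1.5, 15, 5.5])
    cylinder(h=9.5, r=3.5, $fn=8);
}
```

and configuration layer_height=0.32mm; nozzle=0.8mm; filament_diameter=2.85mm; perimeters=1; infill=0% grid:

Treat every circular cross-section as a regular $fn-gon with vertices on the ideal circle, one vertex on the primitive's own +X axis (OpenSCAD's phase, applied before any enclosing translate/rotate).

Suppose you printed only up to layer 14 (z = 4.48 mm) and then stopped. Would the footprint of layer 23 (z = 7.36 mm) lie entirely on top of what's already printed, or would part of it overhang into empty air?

part overhangs

Compare the two slices. At z = 4.48: the cylinder: section is a regular 8-gon, circumradius r=8.5 (area = (8/2)·8.500²·sin(360°/8) = 204.35 mm²); the cylinder at (-1.5, 15) does not reach this height (z outside [5.5, 15]); Combining (union): only the r=8.5 cylinder is present, so the union is just that shape — area = 204.35 mm². At z = 7.36: the cylinder: section is a regular 8-gon, circumradius r=8.5 (area = (8/2)·8.500²·sin(360°/8) = 204.35 mm²); the cylinder at (-1.5, 15): section is a regular 8-gon, circumradius r=3.5 (area = (8/2)·3.500²·sin(360°/8) = 34.65 mm²); Merging all regions: the 2 present regions are separate (no shared area or edge), so areas and boundary lengths simply add and each stays a separate island — area = 239.00 mm². Checking containment: at z = 7.36 the cross-section extends beyond the z = 4.48 cross-section by about 34.65 mm².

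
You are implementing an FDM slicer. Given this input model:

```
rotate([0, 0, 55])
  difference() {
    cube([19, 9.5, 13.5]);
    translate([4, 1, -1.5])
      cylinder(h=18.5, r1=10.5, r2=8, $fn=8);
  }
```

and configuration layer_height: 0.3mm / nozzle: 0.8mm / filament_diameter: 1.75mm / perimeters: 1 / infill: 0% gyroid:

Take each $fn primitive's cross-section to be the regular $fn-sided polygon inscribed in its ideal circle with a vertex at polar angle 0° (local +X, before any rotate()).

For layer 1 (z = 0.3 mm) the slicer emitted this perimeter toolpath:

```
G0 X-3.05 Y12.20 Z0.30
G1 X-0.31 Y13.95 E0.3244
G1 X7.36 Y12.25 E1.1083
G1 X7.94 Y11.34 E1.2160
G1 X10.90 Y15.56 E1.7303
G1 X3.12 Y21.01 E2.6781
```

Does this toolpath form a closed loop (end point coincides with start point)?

Start point (G0): (-3.05, 12.20). End point (last G1): the path does not return to the start — open.

no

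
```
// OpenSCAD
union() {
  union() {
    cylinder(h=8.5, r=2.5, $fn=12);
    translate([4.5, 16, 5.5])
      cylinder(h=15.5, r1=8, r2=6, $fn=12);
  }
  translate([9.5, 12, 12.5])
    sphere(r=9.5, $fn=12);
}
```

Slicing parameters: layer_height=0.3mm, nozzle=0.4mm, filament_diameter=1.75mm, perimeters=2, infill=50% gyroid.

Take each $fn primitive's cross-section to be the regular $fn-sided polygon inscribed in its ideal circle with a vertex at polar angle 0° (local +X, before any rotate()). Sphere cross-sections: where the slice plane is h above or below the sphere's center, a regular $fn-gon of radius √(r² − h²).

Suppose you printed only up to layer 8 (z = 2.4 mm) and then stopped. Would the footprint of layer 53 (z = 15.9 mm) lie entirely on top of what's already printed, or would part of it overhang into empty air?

part overhangs

Compare the two slices. At z = 2.4: the r=2.5 cylinder gives a regular 12-gon of circumradius 2.5 (constant along its height) (area = (12/2)·2.500²·sin(360°/12) = 18.75 mm²); the cone at (4.5, 16) is not intersected at this z (z outside [5.5, 21]); Taking the union: only the r=2.5 cylinder is present, so the union is just that shape — area = 18.75 mm²; the sphere at (9.5, 12) does not reach this height (|z−center|=10.100 > r=9.5); Combining (union): only the result so far is present, so the union is just that shape — area = 18.75 mm². At z = 15.9: the cylinder does not reach this height (z outside [0, 8.5]); the cone at (4.5, 16): at t=0.671 of its height the radius interpolates to r₁+(r₂−r₁)t = 6.658, giving a regular 12-gon of that circumradius (area = (12/2)·6.658²·sin(360°/12) = 132.99 mm²); Combining (union): only the cone at (4.5, 16) is present, so the union is just that shape — area = 132.99 mm²; the sphere at (9.5, 12): section is a regular 12-gon, circumradius = √(r²−h²) = √(9.5²−3.4²) = 8.871 (area = (12/2)·8.871²·sin(360°/12) = 236.07 mm²); Taking the union: the regions partially overlap — summed areas 369.06 mm² minus the doubly-counted overlap 84.26 mm² gives 284.80 mm² — area = 284.80 mm². Checking containment: at z = 15.9 the cross-section extends beyond the z = 2.4 cross-section by about 284.80 mm².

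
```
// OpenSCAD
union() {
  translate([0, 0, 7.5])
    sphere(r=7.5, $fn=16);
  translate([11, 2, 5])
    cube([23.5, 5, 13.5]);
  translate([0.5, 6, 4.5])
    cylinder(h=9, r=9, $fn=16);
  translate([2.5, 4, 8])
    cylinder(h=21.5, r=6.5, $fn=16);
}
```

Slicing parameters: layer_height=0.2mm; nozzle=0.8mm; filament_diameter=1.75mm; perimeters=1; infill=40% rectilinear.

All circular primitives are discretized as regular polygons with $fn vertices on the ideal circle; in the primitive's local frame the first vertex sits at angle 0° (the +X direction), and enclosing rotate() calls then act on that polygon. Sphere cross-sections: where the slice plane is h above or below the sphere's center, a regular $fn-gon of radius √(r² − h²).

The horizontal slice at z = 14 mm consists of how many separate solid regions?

At z = 14 mm: the r=7.5 sphere contributes a regular 16-gon of circumradius √(7.5²−6.5²) = 3.742; the cube at (11, 2) (footprint 23.5×5) is included at this height; the cylinder at (0.5, 6) is absent (z outside [4.5, 13.5]); the r=6.5 cylinder at (2.5, 4) contributes a regular 16-gon of circumradius 6.5; Taking the union: the regions partially overlap (shared area 31.21 mm²), so overlapping operands fuse into one piece — 2 connected regions. The result has 2 disconnected regions.

2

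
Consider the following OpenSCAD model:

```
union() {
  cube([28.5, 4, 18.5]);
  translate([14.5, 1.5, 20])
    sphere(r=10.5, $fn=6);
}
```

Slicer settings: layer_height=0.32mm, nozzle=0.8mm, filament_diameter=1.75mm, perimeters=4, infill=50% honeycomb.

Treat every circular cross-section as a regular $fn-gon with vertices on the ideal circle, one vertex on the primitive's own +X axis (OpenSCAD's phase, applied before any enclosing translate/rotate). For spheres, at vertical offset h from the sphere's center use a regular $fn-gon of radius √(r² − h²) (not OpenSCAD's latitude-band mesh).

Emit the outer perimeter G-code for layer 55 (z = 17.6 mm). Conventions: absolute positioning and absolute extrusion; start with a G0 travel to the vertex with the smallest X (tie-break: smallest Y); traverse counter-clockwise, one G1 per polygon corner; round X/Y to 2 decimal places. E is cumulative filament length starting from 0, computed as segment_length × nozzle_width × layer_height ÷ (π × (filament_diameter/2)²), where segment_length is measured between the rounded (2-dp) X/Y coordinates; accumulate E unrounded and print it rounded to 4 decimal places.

G0 X0.00 Y0.00 Z17.60
G1 X5.14 Y0.00 E0.5471
G1 X9.39 Y-7.35 E1.4507
G1 X19.61 Y-7.35 E2.5384
G1 X23.86 Y0.00 E3.4421
G1 X28.50 Y0.00 E3.9359
G1 X28.50 Y4.00 E4.3617
G1 X23.28 Y4.00 E4.9172
G1 X19.61 Y10.35 E5.6978
G1 X9.39 Y10.35 E6.7856
G1 X5.72 Y4.00 E7.5662
G1 X0.00 Y4.00 E8.1750
G1 X0.00 Y0.00 E8.6007

At z = 17.6 mm: the cube (footprint 28.5×4) is included at this height; the r=10.5 sphere at (14.5, 1.5) contributes a regular 6-gon of circumradius √(10.5²−2.4²) = 10.222; Merging all regions: the regions partially overlap (shared area 76.87 mm²), so overlapping operands fuse into one piece — 1 connected region. The outline is a single polygon with 12 vertices. Extrusion per mm of travel: 0.8 × 0.32 / (π × 0.875²) = 0.106432. Accumulating E over each segment gives final E = 8.6007.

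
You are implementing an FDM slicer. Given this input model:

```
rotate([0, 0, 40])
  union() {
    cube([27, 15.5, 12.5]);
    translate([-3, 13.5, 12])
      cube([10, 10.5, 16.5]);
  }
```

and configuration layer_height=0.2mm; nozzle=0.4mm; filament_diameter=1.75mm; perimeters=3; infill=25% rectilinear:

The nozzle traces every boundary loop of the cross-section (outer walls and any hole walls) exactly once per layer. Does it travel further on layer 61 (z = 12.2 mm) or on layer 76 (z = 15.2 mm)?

layer 61 (z = 12.2 mm)

Layer 61 (z = 12.2): the 27×15.5 cube contributes its full rectangle (perimeter 85.00 mm); the cube at (-3, 13.5) (footprint 10×10.5) is included at this height (perimeter 41.00 mm); Taking the union: the regions partially overlap (shared area 14.00 mm²), so the edge portions inside another operand are dropped and the merged outline is re-measured after clipping — boundary = 108.00 mm; (whole slice rotated 40° about Z — lengths, areas and connectivity unchanged). So its perimeter = 108.00 mm. Layer 76 (z = 15.2): the cube is absent (z outside [0, 12.5]); the 10×10.5 cube at (-3, 13.5) contributes its full rectangle (perimeter 41.00 mm); Merging all regions: only the 10×10.5 cube at (-3, 13.5) is present, so the union is just that shape — boundary = 41.00 mm; (whole slice rotated 40° about Z — lengths, areas and connectivity unchanged). So its perimeter = 41.00 mm. Layer 61 is larger (108.00 vs 41.00 mm).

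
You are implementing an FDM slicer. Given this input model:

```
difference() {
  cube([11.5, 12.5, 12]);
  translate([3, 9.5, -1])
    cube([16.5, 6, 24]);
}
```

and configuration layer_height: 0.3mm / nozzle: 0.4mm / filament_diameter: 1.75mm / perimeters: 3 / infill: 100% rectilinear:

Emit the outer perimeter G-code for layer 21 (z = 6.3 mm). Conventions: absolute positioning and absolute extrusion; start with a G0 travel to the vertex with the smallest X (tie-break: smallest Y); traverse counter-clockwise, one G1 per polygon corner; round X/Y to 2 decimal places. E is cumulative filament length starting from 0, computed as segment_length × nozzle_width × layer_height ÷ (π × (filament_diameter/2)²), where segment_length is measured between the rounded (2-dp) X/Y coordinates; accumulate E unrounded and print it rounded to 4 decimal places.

G0 X0.00 Y0.00 Z6.30
G1 X11.50 Y0.00 E0.5737
G1 X11.50 Y9.50 E1.0477
G1 X3.00 Y9.50 E1.4718
G1 X3.00 Y12.50 E1.6214
G1 X0.00 Y12.50 E1.7711
G1 X0.00 Y0.00 E2.3947

At z = 6.3 mm: the 11.5×12.5 cube contributes its full rectangle; the cube at (3, 9.5) (footprint 16.5×6) is included at this height; Taking the first minus the rest: starting from the 11.5×12.5 cube, the 16.5×6 cube at (3, 9.5) partially overlaps it — only the 25.50 mm² overlap (of its 99.00 mm²) is removed, clipping the outline — 1 connected region. The outline is a single polygon with 6 vertices. Extrusion per mm of travel: 0.4 × 0.3 / (π × 0.875²) = 0.049890. Accumulating E over each segment gives final E = 2.3947.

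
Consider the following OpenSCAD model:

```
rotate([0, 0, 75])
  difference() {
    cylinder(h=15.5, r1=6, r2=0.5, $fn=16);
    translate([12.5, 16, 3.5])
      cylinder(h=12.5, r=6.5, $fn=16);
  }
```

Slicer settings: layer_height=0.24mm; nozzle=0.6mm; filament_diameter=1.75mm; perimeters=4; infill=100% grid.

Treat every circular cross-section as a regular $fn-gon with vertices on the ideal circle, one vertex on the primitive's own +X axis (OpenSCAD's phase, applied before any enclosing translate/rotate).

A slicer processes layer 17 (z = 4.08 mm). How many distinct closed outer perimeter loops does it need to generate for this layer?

At z = 4.08 mm: the cone (r1=6→r2=0.5) has section circumradius 4.552 here — a regular 16-gon; the r=6.5 cylinder at (12.5, 16) contributes a regular 16-gon of circumradius 6.5; Taking the first minus the rest: starting from the cone, the r=6.5 cylinder at (12.5, 16) misses the remaining region (no effect) — 1 connected region; (rotated 75° about Z; rotation is an isometry so areas/perimeters/island counts are preserved). The result has 1 disconnected region.

1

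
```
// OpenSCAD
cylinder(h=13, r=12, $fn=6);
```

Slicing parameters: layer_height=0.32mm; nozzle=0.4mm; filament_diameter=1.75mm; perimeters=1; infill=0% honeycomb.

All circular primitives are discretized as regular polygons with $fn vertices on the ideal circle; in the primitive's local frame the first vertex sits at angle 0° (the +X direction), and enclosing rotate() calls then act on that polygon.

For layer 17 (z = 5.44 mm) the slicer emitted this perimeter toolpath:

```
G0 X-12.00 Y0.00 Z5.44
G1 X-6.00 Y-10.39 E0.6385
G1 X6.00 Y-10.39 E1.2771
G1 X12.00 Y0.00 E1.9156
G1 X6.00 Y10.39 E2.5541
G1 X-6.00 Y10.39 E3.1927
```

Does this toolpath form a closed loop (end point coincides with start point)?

Start point (G0): (-12.00, 0.00). End point (last G1): the path does not return to the start — open.

no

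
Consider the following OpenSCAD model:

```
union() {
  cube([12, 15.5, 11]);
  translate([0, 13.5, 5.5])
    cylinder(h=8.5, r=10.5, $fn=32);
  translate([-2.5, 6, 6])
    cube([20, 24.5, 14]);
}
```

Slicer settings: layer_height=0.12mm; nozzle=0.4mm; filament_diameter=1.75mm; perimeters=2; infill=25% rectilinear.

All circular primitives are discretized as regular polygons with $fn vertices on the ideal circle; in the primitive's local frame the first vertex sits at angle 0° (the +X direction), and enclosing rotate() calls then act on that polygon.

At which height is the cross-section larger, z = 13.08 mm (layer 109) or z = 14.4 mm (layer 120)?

Layer 109 (z = 13.08): the cube does not reach this height (z outside [0, 11]); the cylinder at (0, 13.5): section is a regular 32-gon, circumradius r=10.5 (area = (32/2)·10.500²·sin(360°/32) = 344.14 mm²); the cube at (-2.5, 6) is present — its section is the full 20×24.5 rectangle (area 490.00 mm²); Taking the union: the regions partially overlap — summed areas 834.14 mm² minus the doubly-counted overlap 201.84 mm² gives 632.30 mm² — area = 632.30 mm². So its area = 632.30 mm². Layer 120 (z = 14.4): the cube does not reach this height (z outside [0, 11]); the cylinder at (0, 13.5) does not reach this height (z outside [5.5, 14]); the cube at (-2.5, 6) (footprint 20×24.5) is included at this height (area 490.00 mm²); Taking the union: only the 20×24.5 cube at (-2.5, 6) is present, so the union is just that shape — area = 490.00 mm². So its area = 490.00 mm². Layer 109 is larger (632.30 vs 490.00 mm²).

layer 109 (z = 13.08 mm)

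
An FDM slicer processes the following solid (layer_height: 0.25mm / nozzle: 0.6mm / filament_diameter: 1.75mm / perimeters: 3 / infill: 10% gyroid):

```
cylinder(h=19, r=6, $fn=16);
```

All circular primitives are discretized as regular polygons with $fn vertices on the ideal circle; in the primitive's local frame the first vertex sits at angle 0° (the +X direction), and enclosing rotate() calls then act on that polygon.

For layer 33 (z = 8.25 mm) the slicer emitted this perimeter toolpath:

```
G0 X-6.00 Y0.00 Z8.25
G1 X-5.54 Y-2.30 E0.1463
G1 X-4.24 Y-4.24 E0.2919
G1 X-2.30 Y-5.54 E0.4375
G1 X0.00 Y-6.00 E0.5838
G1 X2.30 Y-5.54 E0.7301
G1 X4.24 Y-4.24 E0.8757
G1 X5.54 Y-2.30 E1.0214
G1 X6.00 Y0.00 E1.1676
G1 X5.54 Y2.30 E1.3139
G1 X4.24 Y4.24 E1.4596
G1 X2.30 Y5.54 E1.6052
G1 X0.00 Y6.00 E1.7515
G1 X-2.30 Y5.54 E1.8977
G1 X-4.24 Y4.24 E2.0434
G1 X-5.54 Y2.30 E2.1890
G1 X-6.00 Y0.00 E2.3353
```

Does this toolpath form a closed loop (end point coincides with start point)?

Start point (G0): (-6.00, 0.00). End point (last G1): the path returns to the start — closed.

yes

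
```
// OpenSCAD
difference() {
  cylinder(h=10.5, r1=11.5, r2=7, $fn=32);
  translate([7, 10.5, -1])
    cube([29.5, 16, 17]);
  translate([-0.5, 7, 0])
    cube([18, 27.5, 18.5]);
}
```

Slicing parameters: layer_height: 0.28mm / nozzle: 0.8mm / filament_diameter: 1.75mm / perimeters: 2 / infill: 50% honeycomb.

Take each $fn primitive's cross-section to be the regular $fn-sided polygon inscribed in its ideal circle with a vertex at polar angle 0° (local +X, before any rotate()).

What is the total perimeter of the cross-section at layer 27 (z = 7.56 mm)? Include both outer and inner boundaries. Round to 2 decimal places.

At z = 7.56 mm: the cone (r1=11.5→r2=7) has section circumradius 8.260 here — a regular 32-gon (perimeter = 2·32·8.260·sin(180°/32) = 51.82 mm); the 29.5×16 cube at (7, 10.5) contributes its full rectangle (perimeter 91.00 mm); the 18×27.5 cube at (-0.5, 7) contributes its full rectangle (perimeter 91.00 mm); Subtracting the remaining from the first: starting from the cone, the 29.5×16 cube at (7, 10.5) misses the remaining region (no effect); the 18×27.5 cube at (-0.5, 7) partially overlaps it — only the 4.24 mm² overlap (of its 495.00 mm²) is removed, clipping the outline — boundary = 52.79 mm. Overall, the cross-section is a single solid region. Total boundary length (outer) = 52.79 mm.

52.79 mm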